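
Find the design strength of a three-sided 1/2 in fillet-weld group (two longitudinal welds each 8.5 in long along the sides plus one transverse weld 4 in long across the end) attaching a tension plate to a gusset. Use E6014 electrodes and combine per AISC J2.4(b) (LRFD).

E60XX → F_EXX = 60 ksi.
t_e = 0.707 × 0.5 = 0.3535 in.
R_nwl = 0.6 × 60 × 0.3535 × 17 = 216.3 kips (longitudinal, 2 welds).
R_nwt = 0.6 × 60 × 0.3535 × 4 = 50.9 kips (transverse, base value).
(i) R_nwl + R_nwt = 267.2 kips; (ii) 0.85 R_nwl + 1.5 R_nwt = 260.2 kips.
R_n = max = 267.2 kips [governs: (i)]; φR_n = 200.4 kips.

φR_n ≈ 200 kips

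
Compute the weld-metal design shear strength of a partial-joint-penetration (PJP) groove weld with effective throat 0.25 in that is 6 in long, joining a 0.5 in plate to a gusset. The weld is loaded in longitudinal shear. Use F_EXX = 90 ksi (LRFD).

φR_n ≈ 60.8 kips

Effective throat (given) t_e = 0.25 in.
A_we = 0.25 × 6 = 1.5 in².
F_nw = 0.6 F_EXX = 54 ksi.
φR_n = 0.75 × 54 × 1.5 = 60.75 kips.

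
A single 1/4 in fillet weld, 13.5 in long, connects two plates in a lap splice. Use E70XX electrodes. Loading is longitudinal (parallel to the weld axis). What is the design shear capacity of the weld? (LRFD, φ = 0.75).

φR_n ≈ 75.2 kip

E70XX → F_EXX = 70 ksi.
Effective throat t_e = 0.707 × 0.25 = 0.1767 in.
Total length L = 13.5 in; A_we = 0.1767 × 13.5 = 2.386 in².
F_nw = 0.6 F_EXX = 0.6 × 70 = 42 ksi.
φR_n = 0.75 × 42 × 2.386 = 75.16 kip.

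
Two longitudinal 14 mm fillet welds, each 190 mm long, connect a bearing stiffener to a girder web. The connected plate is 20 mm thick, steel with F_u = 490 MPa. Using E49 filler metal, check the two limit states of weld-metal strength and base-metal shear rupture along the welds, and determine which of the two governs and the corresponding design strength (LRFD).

φR_n ≈ 829 kN (weld metal governs)

E49XX → F_EXX = 490 MPa.
t_e = 0.707 × 14 = 9.898 mm; L = 380 mm.
Weld metal: φR_n = 0.75 × 0.6 × 490 × 9.898 × 380 × 10⁻³ = 829.4 kN.
Base metal (shear rupture): φR_n = 0.75 × 0.6 × 490 × 20 × 380 × 10⁻³ = 1676 kN.
Governing: weld metal.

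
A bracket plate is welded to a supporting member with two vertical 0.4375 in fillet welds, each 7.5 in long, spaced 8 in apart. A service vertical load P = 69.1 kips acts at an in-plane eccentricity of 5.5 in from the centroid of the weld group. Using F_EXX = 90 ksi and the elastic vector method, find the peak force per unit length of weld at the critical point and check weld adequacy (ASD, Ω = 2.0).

Total weld length L_w = 15 in. Treat welds as unit-width lines.
Polar moment about centroid: J = 2[d³/12 + d(b/2)²] = 2[7.5³/12 + 7.5×4²] = 310.3 in³.
Direct shear f_v = P/L_w = 69.1 / 15 = 4.607 kip/in (vertical).
Torsion M = P·e = 69.1 × 5.5 = 380.05 kip·in.
Critical point at (x, y) = (4, 3.75) from centroid. f_tx = M·y/J = 4.593 kip/in; f_ty = M·x/J = 4.899 kip/in.
Resultant f_max = √[f_tx² + (f_v + f_ty)²] = √[4.593² + (4.607 + 4.899)²] = 10.56 kip/in.
Capacity per unit length: r_n/Ω = (1/2.0) × 0.6 × 90 × (0.707 × 0.4375) = 8.351 kip/in.
10.56 > 8.351 → NOT adequate.

f_max ≈ 10.6 kip/in; NOT adequate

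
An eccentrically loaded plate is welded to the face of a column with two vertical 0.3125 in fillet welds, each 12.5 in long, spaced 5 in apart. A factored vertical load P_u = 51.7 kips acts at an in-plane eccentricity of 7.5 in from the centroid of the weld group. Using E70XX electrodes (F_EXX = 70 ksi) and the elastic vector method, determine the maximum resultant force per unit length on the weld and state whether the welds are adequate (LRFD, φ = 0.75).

f_max ≈ 6.48 kip/in; adequate

Total weld length L_w = 25 in. Treat welds as unit-width lines.
Polar moment about centroid: J = 2[d³/12 + d(b/2)²] = 2[12.5³/12 + 12.5×2.5²] = 481.8 in³.
Direct shear f_v = P/L_w = 51.7 / 25 = 2.068 kip/in (vertical).
Torsion M = P·e = 51.7 × 7.5 = 387.75 kip·in.
Critical point at (x, y) = (2.5, 6.25) from centroid. f_tx = M·y/J = 5.03 kip/in; f_ty = M·x/J = 2.012 kip/in.
Resultant f_max = √[f_tx² + (f_v + f_ty)²] = √[5.03² + (2.068 + 2.012)²] = 6.477 kip/in.
Capacity per unit length: φr_n = 0.75 × 0.6 × 70 × (0.707 × 0.3125) = 6.96 kip/in.
6.477 ≤ 6.96 → adequate.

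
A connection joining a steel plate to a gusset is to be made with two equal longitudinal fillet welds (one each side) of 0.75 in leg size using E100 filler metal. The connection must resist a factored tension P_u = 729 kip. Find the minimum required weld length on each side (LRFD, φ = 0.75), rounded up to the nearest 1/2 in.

L = 15.5 in on each side

E100XX → F_EXX = 100 ksi.
Throat t_e = 0.707 × 0.75 = 0.5302 in.
φr_n = 0.75 × 0.6 × 100 × 0.5302 = 23.86 kip/in.
L_req = P_u / φr_n = 729 / 23.86 = 30.55 in total.
Per side: 30.55 / 2 = 15.28 in.
Round up → use L = 15.5 in on each side.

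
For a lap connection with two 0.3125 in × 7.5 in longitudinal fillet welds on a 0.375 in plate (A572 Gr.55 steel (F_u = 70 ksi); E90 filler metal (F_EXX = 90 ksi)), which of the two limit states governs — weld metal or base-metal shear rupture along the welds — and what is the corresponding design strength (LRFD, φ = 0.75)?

t_e = 0.707 × 0.3125 = 0.2209 in; L = 15 in.
Weld metal: φR_n = 0.75 × 0.6 × 90 × 0.2209 × 15 = 134.2 kips.
Base metal (shear rupture): φR_n = 0.75 × 0.6 × 70 × 0.375 × 15 = 177.2 kips.
Governing: weld metal.

φR_n ≈ 134 kips (weld metal governs)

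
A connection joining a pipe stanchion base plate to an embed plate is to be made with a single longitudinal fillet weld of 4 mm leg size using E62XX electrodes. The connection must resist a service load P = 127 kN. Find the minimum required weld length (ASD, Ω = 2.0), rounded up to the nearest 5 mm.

L = 245 mm

E62XX → F_EXX = 620 MPa.
Throat t_e = 0.707 × 4 = 2.828 mm.
r_n/Ω = (0.6 × 620 × 2.828) / 2.0 = 526 N/mm = 0.526 kN/mm.
L_req = P / (r_n/Ω) = 127 / 0.526 = 241.4 mm total.
Round up → use L = 245 mm.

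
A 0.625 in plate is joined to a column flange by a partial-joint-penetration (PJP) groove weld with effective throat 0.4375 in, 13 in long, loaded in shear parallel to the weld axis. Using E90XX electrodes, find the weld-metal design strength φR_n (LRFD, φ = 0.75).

E90XX → F_EXX = 90 ksi.
Effective throat (given) t_e = 0.4375 in.
A_we = 0.4375 × 13 = 5.688 in².
F_nw = 0.6 F_EXX = 54 ksi.
φR_n = 0.75 × 54 × 5.688 = 230.3 kips.

φR_n ≈ 230 kips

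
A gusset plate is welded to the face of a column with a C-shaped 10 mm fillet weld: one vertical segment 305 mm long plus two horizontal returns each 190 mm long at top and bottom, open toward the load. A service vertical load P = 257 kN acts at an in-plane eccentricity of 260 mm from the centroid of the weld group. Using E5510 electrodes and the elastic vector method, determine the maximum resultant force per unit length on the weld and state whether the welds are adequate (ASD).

E55XX → F_EXX = 550 MPa.
Total weld length L_w = 685 mm. Treat welds as unit-width lines.
Centroid: x̄ = 2×190×95 / 685 = 52.7 mm from the vertical weld.
Polar moment about centroid: J = I_x + I_y = [305³/12 + 2×190×152.5²] + [305×52.7² + 2(190³/12 + 190×42.3²)] = 13870000 mm³.
Direct shear f_v = P/L_w = 257×10³ / 685 = 375.2 N/mm (vertical).
Torsion M = P·e = 257×10³ × 260 = 66820000 N·mm.
Critical point at (x, y) = (137.3, 152.5) from centroid. f_tx = M·y/J = 734.6 N/mm; f_ty = M·x/J = 661.4 N/mm.
Resultant f_max = √[f_tx² + (f_v + f_ty)²] = √[734.6² + (375.2 + 661.4)²] = 1270 N/mm.
Capacity per unit length: r_n/Ω = (1/2.0) × 0.6 × 550 × (0.707 × 10) = 1167 N/mm.
1270 > 1167 → NOT adequate.

f_max ≈ 1270 N/mm; NOT adequate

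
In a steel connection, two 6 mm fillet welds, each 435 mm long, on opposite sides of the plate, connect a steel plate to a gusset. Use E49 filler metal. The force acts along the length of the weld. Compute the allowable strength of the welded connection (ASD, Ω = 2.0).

E49XX → F_EXX = 490 MPa.
Effective throat t_e = 0.707 × 6 = 4.242 mm.
Total length L = 870 mm; A_we = 4.242 × 870 = 3691 mm².
F_nw = 0.6 F_EXX = 0.6 × 490 = 294 MPa.
R_n = 294 × 3691 × 10⁻³ = 1085 kN; R_n/Ω = 1085/2.0 = 542.5 kN.

R_n/Ω ≈ 543 kN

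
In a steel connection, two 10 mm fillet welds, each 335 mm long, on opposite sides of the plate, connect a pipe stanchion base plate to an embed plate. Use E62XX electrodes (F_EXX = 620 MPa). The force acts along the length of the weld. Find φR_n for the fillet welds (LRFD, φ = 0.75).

Effective throat t_e = 0.707 × 10 = 7.07 mm.
Total length L = 670 mm; A_we = 7.07 × 670 = 4737 mm².
F_nw = 0.6 F_EXX = 0.6 × 620 = 372 MPa.
φR_n = 0.75 × 372 × 4737 × 10⁻³ = 1322 kN.

φR_n ≈ 1320 kN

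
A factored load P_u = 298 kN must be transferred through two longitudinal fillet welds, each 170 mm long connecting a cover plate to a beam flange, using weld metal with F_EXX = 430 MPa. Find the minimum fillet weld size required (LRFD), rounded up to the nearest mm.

Total weld length L = 340 mm.
Required throat t_e = P_u / (φ × 0.6 F_EXX × L) = 298 / (0.75 × 0.6 × 430 × 340 × 10⁻³) = 4.53 mm.
Required leg w = t_e / 0.707 = 6.407 mm → use 7 mm.

w = 7 mm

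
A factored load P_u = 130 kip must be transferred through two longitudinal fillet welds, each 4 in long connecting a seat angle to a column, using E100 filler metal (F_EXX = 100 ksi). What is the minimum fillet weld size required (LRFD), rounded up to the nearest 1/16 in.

Total weld length L = 8 in.
Required throat t_e = P_u / (φ × 0.6 F_EXX × L) = 130 / (0.75 × 0.6 × 100 × 8) = 0.3611 in.
Required leg w = t_e / 0.707 = 0.5108 in → use 9/16 in.

w = 9/16 in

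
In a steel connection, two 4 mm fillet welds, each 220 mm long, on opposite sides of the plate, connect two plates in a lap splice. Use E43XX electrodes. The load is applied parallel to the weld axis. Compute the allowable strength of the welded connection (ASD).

E43XX → F_EXX = 430 MPa.
Effective throat t_e = 0.707 × 4 = 2.828 mm.
Total length L = 440 mm; A_we = 2.828 × 440 = 1244 mm².
F_nw = 0.6 F_EXX = 0.6 × 430 = 258 MPa.
R_n = 258 × 1244 × 10⁻³ = 321 kN; R_n/Ω = 321/2.0 = 160.5 kN.

R_n/Ω ≈ 161 kN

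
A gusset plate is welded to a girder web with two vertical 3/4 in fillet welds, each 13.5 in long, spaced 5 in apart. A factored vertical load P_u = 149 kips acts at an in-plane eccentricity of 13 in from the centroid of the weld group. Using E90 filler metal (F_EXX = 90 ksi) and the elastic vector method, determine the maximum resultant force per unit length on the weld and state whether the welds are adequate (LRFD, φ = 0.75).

Total weld length L_w = 27 in. Treat welds as unit-width lines.
Polar moment about centroid: J = 2[d³/12 + d(b/2)²] = 2[13.5³/12 + 13.5×2.5²] = 578.8 in³.
Direct shear f_v = P/L_w = 149 / 27 = 5.519 kip/in (vertical).
Torsion M = P·e = 149 × 13 = 1937 kip·in.
Critical point at (x, y) = (2.5, 6.75) from centroid. f_tx = M·y/J = 22.59 kip/in; f_ty = M·x/J = 8.366 kip/in.
Resultant f_max = √[f_tx² + (f_v + f_ty)²] = √[22.59² + (5.519 + 8.366)²] = 26.52 kip/in.
Capacity per unit length: φr_n = 0.75 × 0.6 × 90 × (0.707 × 0.75) = 21.48 kip/in.
26.52 > 21.48 → NOT adequate.

f_max ≈ 26.5 kip/in; NOT adequate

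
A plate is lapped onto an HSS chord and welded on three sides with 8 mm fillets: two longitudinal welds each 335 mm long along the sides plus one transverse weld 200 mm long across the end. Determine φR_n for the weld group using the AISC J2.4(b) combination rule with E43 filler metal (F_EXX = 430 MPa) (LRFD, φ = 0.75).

φR_n ≈ 952 kN

t_e = 0.707 × 8 = 5.656 mm.
R_nwl = 0.6 × 430 × 5.656 × 670 × 10⁻³ = 977.7 kN (longitudinal, 2 welds).
R_nwt = 0.6 × 430 × 5.656 × 200 × 10⁻³ = 291.8 kN (transverse, base value).
(i) R_nwl + R_nwt = 1270 kN; (ii) 0.85 R_nwl + 1.5 R_nwt = 1269 kN.
R_n = max = 1270 kN [governs: (i)]; φR_n = 952.2 kN.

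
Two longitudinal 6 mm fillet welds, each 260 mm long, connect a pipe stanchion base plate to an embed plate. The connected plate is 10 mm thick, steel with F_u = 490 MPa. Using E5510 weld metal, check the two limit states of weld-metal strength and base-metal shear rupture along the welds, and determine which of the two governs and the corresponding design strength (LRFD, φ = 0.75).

E55XX → F_EXX = 550 MPa.
t_e = 0.707 × 6 = 4.242 mm; L = 520 mm.
Weld metal: φR_n = 0.75 × 0.6 × 550 × 4.242 × 520 × 10⁻³ = 545.9 kN.
Base metal (shear rupture): φR_n = 0.75 × 0.6 × 490 × 10 × 520 × 10⁻³ = 1147 kN.
Governing: weld metal.

φR_n ≈ 546 kN (weld metal governs)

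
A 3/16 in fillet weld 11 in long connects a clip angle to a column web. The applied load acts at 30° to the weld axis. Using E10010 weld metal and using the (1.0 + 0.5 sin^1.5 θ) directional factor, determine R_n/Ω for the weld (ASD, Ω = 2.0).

R_n/Ω ≈ 51.5 kip

E100XX → F_EXX = 100 ksi.
t_e = 0.707 × 0.1875 = 0.1326 in; A_we = 0.1326 × 11 = 1.458 in².
Directional factor: 1.0 + 0.5 sin^1.5(30°) = 1.177.
F_nw = 0.6 × 100 × 1.177 = 70.61 ksi.
R_n/Ω = (70.61 × 1.458) / 2.0 = 51.48 kip.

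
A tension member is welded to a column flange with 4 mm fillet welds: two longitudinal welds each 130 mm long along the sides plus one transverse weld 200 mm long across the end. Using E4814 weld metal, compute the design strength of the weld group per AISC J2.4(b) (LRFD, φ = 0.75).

φR_n ≈ 318 kN

E48XX → F_EXX = 480 MPa.
t_e = 0.707 × 4 = 2.828 mm.
R_nwl = 0.6 × 480 × 2.828 × 260 × 10⁻³ = 211.8 kN (longitudinal, 2 welds).
R_nwt = 0.6 × 480 × 2.828 × 200 × 10⁻³ = 162.9 kN (transverse, base value).
(i) R_nwl + R_nwt = 374.7 kN; (ii) 0.85 R_nwl + 1.5 R_nwt = 424.3 kN.
R_n = max = 424.3 kN [governs: (ii)]; φR_n = 318.3 kN.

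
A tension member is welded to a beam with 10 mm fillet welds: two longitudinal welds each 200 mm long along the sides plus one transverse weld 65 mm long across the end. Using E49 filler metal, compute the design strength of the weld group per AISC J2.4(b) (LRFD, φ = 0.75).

E49XX → F_EXX = 490 MPa.
t_e = 0.707 × 10 = 7.07 mm.
R_nwl = 0.6 × 490 × 7.07 × 400 × 10⁻³ = 831.4 kN (longitudinal, 2 welds).
R_nwt = 0.6 × 490 × 7.07 × 65 × 10⁻³ = 135.1 kN (transverse, base value).
(i) R_nwl + R_nwt = 966.5 kN; (ii) 0.85 R_nwl + 1.5 R_nwt = 909.4 kN.
R_n = max = 966.5 kN [governs: (i)]; φR_n = 724.9 kN.

φR_n ≈ 725 kN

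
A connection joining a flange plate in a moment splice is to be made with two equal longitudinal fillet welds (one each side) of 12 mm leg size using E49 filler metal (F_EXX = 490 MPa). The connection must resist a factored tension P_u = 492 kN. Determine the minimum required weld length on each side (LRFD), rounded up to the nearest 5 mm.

Throat t_e = 0.707 × 12 = 8.484 mm.
φr_n = 0.75 × 0.6 × 490 × 8.484 × 10⁻³ = 1.871 kN/mm.
L_req = P_u / φr_n = 492 / 1.871 = 263 mm total.
Per side: 263 / 2 = 131.5 mm.
Round up → use L = 135 mm on each side.

L = 135 mm on each side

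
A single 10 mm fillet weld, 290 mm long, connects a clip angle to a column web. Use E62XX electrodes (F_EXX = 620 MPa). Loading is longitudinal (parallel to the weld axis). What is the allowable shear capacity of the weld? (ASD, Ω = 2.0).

Effective throat t_e = 0.707 × 10 = 7.07 mm.
Total length L = 290 mm; A_we = 7.07 × 290 = 2050 mm².
F_nw = 0.6 F_EXX = 0.6 × 620 = 372 MPa.
R_n = 372 × 2050 × 10⁻³ = 762.7 kN; R_n/Ω = 762.7/2.0 = 381.4 kN.

R_n/Ω ≈ 381 kN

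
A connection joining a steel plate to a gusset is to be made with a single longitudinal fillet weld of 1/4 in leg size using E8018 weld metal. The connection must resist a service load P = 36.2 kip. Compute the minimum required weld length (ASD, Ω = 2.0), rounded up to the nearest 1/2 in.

L = 9 in

E80XX → F_EXX = 80 ksi.
Throat t_e = 0.707 × 0.25 = 0.1767 in.
r_n/Ω = (0.6 × 80 × 0.1767) / 2.0 = 4.242 kip/in.
L_req = P / (r_n/Ω) = 36.2 / 4.242 = 8.534 in total.
Round up → use L = 9 in.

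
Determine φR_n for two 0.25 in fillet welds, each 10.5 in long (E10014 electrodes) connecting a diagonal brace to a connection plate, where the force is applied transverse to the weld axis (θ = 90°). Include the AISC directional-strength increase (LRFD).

E100XX → F_EXX = 100 ksi.
t_e = 0.707 × 0.25 = 0.1767 in; A_we = 0.1767 × 21 = 3.712 in².
Directional factor: 1.0 + 0.5 sin^1.5(90°) = 1.5.
F_nw = 0.6 × 100 × 1.5 = 90 ksi.
φR_n = 0.75 × 90 × 3.712 = 250.5 kip.

φR_n ≈ 251 kip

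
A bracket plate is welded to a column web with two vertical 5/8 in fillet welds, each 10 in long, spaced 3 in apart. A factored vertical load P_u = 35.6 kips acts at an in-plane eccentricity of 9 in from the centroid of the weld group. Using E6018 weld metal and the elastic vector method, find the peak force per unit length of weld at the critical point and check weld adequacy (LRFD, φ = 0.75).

E60XX → F_EXX = 60 ksi.
Total weld length L_w = 20 in. Treat welds as unit-width lines.
Polar moment about centroid: J = 2[d³/12 + d(b/2)²] = 2[10³/12 + 10×1.5²] = 211.7 in³.
Direct shear f_v = P/L_w = 35.6 / 20 = 1.78 kip/in (vertical).
Torsion M = P·e = 35.6 × 9 = 320.4 kip·in.
Critical point at (x, y) = (1.5, 5) from centroid. f_tx = M·y/J = 7.569 kip/in; f_ty = M·x/J = 2.271 kip/in.
Resultant f_max = √[f_tx² + (f_v + f_ty)²] = √[7.569² + (1.78 + 2.271)²] = 8.584 kip/in.
Capacity per unit length: φr_n = 0.75 × 0.6 × 60 × (0.707 × 0.625) = 11.93 kip/in.
8.584 ≤ 11.93 → adequate.

f_max ≈ 8.58 kip/in; adequate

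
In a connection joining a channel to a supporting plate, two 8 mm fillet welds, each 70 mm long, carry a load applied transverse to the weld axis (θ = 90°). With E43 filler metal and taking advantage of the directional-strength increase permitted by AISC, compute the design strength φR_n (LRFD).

φR_n ≈ 230 kN

E43XX → F_EXX = 430 MPa.
t_e = 0.707 × 8 = 5.656 mm; A_we = 5.656 × 140 = 791.8 mm².
Directional factor: 1.0 + 0.5 sin^1.5(90°) = 1.5.
F_nw = 0.6 × 430 × 1.5 = 387 MPa.
φR_n = 0.75 × 387 × 791.8 × 10⁻³ = 229.8 kN.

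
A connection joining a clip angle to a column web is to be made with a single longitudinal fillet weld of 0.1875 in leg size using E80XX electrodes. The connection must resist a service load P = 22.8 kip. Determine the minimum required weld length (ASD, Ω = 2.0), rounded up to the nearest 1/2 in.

E80XX → F_EXX = 80 ksi.
Throat t_e = 0.707 × 0.1875 = 0.1326 in.
r_n/Ω = (0.6 × 80 × 0.1326) / 2.0 = 3.181 kip/in.
L_req = P / (r_n/Ω) = 22.8 / 3.181 = 7.166 in total.
Round up → use L = 7.5 in.

L = 7.5 in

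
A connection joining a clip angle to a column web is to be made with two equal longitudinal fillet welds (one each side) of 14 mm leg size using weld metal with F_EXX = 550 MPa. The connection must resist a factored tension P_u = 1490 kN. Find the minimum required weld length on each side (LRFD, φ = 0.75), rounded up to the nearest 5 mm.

Throat t_e = 0.707 × 14 = 9.898 mm.
φr_n = 0.75 × 0.6 × 550 × 9.898 × 10⁻³ = 2.45 kN/mm.
L_req = P_u / φr_n = 1490 / 2.45 = 608.2 mm total.
Per side: 608.2 / 2 = 304.1 mm.
Round up → use L = 305 mm on each side.

L = 305 mm on each side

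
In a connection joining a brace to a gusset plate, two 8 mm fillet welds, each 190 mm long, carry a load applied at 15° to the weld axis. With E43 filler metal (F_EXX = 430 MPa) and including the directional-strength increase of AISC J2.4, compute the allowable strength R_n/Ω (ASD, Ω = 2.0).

R_n/Ω ≈ 296 kN

t_e = 0.707 × 8 = 5.656 mm; A_we = 5.656 × 380 = 2149 mm².
Directional factor: 1.0 + 0.5 sin^1.5(15°) = 1.066.
F_nw = 0.6 × 430 × 1.066 = 275 MPa.
R_n/Ω = (275 × 2149) / 2.0 × 10⁻³ = 295.5 kN.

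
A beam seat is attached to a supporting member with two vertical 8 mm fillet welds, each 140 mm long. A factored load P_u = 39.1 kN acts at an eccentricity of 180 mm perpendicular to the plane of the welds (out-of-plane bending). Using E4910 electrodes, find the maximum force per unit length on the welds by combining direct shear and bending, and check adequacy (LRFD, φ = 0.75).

E49XX → F_EXX = 490 MPa.
L_w = 2 × 140 = 280 mm; section modulus (unit throat) S = 2 × L²/6 = 6533 mm².
Direct shear f_v = P/L_w = 39.1×10³/280 = 139.6 N/mm.
Moment M = P × e = 39.1×10³ × 180 = 7038000 N·mm; bending f_b = M/S = 1077 N/mm.
f_max = √(f_v² + f_b²) = √(139.6² + 1077²) = 1086 N/mm.
φr_n = 0.75 × 0.6 × 490 × (0.707 × 8) = 1247 N/mm → adequate.

f_max ≈ 1090 N/mm; adequate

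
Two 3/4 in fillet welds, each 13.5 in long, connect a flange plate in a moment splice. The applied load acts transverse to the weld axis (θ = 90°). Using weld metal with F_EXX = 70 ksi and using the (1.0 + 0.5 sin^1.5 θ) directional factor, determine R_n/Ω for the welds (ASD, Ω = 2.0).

t_e = 0.707 × 0.75 = 0.5302 in; A_we = 0.5302 × 27 = 14.32 in².
Directional factor: 1.0 + 0.5 sin^1.5(90°) = 1.5.
F_nw = 0.6 × 70 × 1.5 = 63 ksi.
R_n/Ω = (63 × 14.32) / 2.0 = 451 kips.

R_n/Ω ≈ 451 kips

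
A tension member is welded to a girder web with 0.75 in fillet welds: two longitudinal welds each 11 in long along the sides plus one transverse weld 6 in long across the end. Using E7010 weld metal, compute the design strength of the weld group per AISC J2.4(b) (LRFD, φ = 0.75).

E70XX → F_EXX = 70 ksi.
t_e = 0.707 × 0.75 = 0.5302 in.
R_nwl = 0.6 × 70 × 0.5302 × 22 = 490 kip (longitudinal, 2 welds).
R_nwt = 0.6 × 70 × 0.5302 × 6 = 133.6 kip (transverse, base value).
(i) R_nwl + R_nwt = 623.6 kip; (ii) 0.85 R_nwl + 1.5 R_nwt = 616.9 kip.
R_n = max = 623.6 kip [governs: (i)]; φR_n = 467.7 kip.

φR_n ≈ 468 kip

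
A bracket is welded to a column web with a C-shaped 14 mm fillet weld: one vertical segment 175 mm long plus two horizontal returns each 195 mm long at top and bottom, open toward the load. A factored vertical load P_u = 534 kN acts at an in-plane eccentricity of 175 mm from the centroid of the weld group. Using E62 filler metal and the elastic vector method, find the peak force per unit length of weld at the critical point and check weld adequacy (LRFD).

f_max ≈ 3310 N/mm; NOT adequate

E62XX → F_EXX = 620 MPa.
Total weld length L_w = 565 mm. Treat welds as unit-width lines.
Centroid: x̄ = 2×195×97.5 / 565 = 67.3 mm from the vertical weld.
Polar moment about centroid: J = I_x + I_y = [175³/12 + 2×195×87.5²] + [175×67.3² + 2(195³/12 + 195×30.2²)] = 5817000 mm³.
Direct shear f_v = P/L_w = 534×10³ / 565 = 945.1 N/mm (vertical).
Torsion M = P·e = 534×10³ × 175 = 93450000 N·mm.
Critical point at (x, y) = (127.7, 87.5) from centroid. f_tx = M·y/J = 1406 N/mm; f_ty = M·x/J = 2052 N/mm.
Resultant f_max = √[f_tx² + (f_v + f_ty)²] = √[1406² + (945.1 + 2052)²] = 3310 N/mm.
Capacity per unit length: φr_n = 0.75 × 0.6 × 620 × (0.707 × 14) = 2762 N/mm.
3310 > 2762 → NOT adequate.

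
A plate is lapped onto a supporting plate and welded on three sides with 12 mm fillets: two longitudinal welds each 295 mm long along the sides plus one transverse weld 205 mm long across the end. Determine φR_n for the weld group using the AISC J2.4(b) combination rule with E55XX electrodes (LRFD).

φR_n ≈ 1700 kN

E55XX → F_EXX = 550 MPa.
t_e = 0.707 × 12 = 8.484 mm.
R_nwl = 0.6 × 550 × 8.484 × 590 × 10⁻³ = 1652 kN (longitudinal, 2 welds).
R_nwt = 0.6 × 550 × 8.484 × 205 × 10⁻³ = 573.9 kN (transverse, base value).
(i) R_nwl + R_nwt = 2226 kN; (ii) 0.85 R_nwl + 1.5 R_nwt = 2265 kN.
R_n = max = 2265 kN [governs: (ii)]; φR_n = 1699 kN.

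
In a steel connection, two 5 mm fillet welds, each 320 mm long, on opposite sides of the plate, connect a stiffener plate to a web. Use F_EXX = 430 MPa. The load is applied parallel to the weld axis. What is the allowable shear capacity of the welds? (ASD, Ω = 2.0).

Effective throat t_e = 0.707 × 5 = 3.535 mm.
Total length L = 640 mm; A_we = 3.535 × 640 = 2262 mm².
F_nw = 0.6 F_EXX = 0.6 × 430 = 258 MPa.
R_n = 258 × 2262 × 10⁻³ = 583.7 kN; R_n/Ω = 583.7/2.0 = 291.8 kN.

R_n/Ω ≈ 292 kN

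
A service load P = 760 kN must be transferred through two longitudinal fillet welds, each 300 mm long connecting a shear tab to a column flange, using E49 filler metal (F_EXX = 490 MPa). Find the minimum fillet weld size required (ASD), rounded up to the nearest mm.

w = 13 mm

Total weld length L = 600 mm.
Required throat t_e = P × Ω / (0.6 F_EXX × L) = 760 × 2.0 / (0.6 × 490 × 600 × 10⁻³) = 8.617 mm.
Required leg w = t_e / 0.707 = 12.19 mm → use 13 mm.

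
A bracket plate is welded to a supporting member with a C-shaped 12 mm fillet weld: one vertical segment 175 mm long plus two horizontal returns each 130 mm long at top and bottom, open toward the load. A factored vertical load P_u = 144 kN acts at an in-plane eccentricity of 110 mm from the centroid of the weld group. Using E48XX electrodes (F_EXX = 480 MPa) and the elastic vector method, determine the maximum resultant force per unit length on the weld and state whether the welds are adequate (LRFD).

Total weld length L_w = 435 mm. Treat welds as unit-width lines.
Centroid: x̄ = 2×130×65 / 435 = 38.85 mm from the vertical weld.
Polar moment about centroid: J = I_x + I_y = [175³/12 + 2×130×87.5²] + [175×38.85² + 2(130³/12 + 130×26.15²)] = 3245000 mm³.
Direct shear f_v = P/L_w = 144×10³ / 435 = 331 N/mm (vertical).
Torsion M = P·e = 144×10³ × 110 = 15840000 N·mm.
Critical point at (x, y) = (91.15, 87.5) from centroid. f_tx = M·y/J = 427.1 N/mm; f_ty = M·x/J = 444.9 N/mm.
Resultant f_max = √[f_tx² + (f_v + f_ty)²] = √[427.1² + (331 + 444.9)²] = 885.7 N/mm.
Capacity per unit length: φr_n = 0.75 × 0.6 × 480 × (0.707 × 12) = 1833 N/mm.
885.7 ≤ 1833 → adequate.

f_max ≈ 886 N/mm; adequate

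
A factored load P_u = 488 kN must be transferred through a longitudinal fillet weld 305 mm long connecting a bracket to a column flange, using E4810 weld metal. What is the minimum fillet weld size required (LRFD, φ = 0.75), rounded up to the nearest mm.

w = 11 mm

E48XX → F_EXX = 480 MPa.
Total weld length L = 305 mm.
Required throat t_e = P_u / (φ × 0.6 F_EXX × L) = 488 / (0.75 × 0.6 × 480 × 305 × 10⁻³) = 7.407 mm.
Required leg w = t_e / 0.707 = 10.48 mm → use 11 mm.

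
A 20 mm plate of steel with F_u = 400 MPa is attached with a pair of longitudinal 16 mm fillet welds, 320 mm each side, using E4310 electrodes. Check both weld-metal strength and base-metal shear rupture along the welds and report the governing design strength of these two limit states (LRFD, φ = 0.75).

φR_n ≈ 1400 kN (weld metal governs)

E43XX → F_EXX = 430 MPa.
t_e = 0.707 × 16 = 11.31 mm; L = 640 mm.
Weld metal: φR_n = 0.75 × 0.6 × 430 × 11.31 × 640 × 10⁻³ = 1401 kN.
Base metal (shear rupture): φR_n = 0.75 × 0.6 × 400 × 20 × 640 × 10⁻³ = 2304 kN.
Governing: weld metal.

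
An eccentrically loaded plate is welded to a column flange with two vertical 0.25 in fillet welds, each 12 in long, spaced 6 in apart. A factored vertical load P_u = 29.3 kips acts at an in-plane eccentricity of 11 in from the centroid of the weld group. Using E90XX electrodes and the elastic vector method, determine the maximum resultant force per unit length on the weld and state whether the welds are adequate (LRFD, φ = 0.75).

E90XX → F_EXX = 90 ksi.
Total weld length L_w = 24 in. Treat welds as unit-width lines.
Polar moment about centroid: J = 2[d³/12 + d(b/2)²] = 2[12³/12 + 12×3²] = 504 in³.
Direct shear f_v = P/L_w = 29.3 / 24 = 1.221 kip/in (vertical).
Torsion M = P·e = 29.3 × 11 = 322.3 kip·in.
Critical point at (x, y) = (3, 6) from centroid. f_tx = M·y/J = 3.837 kip/in; f_ty = M·x/J = 1.918 kip/in.
Resultant f_max = √[f_tx² + (f_v + f_ty)²] = √[3.837² + (1.221 + 1.918)²] = 4.958 kip/in.
Capacity per unit length: φr_n = 0.75 × 0.6 × 90 × (0.707 × 0.25) = 7.158 kip/in.
4.958 ≤ 7.158 → adequate.

f_max ≈ 4.96 kip/in; adequate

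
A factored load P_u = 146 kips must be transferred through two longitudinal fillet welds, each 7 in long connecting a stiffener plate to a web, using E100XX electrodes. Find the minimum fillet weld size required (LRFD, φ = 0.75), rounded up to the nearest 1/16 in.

E100XX → F_EXX = 100 ksi.
Total weld length L = 14 in.
Required throat t_e = P_u / (φ × 0.6 F_EXX × L) = 146 / (0.75 × 0.6 × 100 × 14) = 0.2317 in.
Required leg w = t_e / 0.707 = 0.3278 in → use 3/8 in.

w = 3/8 in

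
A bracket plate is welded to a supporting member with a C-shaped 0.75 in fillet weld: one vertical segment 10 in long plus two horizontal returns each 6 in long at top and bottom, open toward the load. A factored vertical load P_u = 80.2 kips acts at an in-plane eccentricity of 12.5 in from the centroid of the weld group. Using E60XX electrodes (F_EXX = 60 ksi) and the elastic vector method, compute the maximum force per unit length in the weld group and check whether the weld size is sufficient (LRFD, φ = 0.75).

f_max ≈ 16.8 kip/in; NOT adequate

Total weld length L_w = 22 in. Treat welds as unit-width lines.
Centroid: x̄ = 2×6×3 / 22 = 1.636 in from the vertical weld.
Polar moment about centroid: J = I_x + I_y = [10³/12 + 2×6×5²] + [10×1.636² + 2(6³/12 + 6×1.364²)] = 468.4 in³.
Direct shear f_v = P/L_w = 80.2 / 22 = 3.645 kip/in (vertical).
Torsion M = P·e = 80.2 × 12.5 = 1002.5 kip·in.
Critical point at (x, y) = (4.364, 5) from centroid. f_tx = M·y/J = 10.7 kip/in; f_ty = M·x/J = 9.339 kip/in.
Resultant f_max = √[f_tx² + (f_v + f_ty)²] = √[10.7² + (3.645 + 9.339)²] = 16.83 kip/in.
Capacity per unit length: φr_n = 0.75 × 0.6 × 60 × (0.707 × 0.75) = 14.32 kip/in.
16.83 > 14.32 → NOT adequate.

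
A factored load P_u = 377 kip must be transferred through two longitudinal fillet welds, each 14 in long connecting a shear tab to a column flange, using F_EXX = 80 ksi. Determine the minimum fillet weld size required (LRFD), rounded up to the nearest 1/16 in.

Total weld length L = 28 in.
Required throat t_e = P_u / (φ × 0.6 F_EXX × L) = 377 / (0.75 × 0.6 × 80 × 28) = 0.374 in.
Required leg w = t_e / 0.707 = 0.529 in → use 9/16 in.

w = 9/16 in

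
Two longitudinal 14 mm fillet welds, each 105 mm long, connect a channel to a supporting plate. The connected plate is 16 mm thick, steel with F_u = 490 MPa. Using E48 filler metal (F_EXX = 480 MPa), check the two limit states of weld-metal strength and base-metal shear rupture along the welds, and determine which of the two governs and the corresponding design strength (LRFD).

t_e = 0.707 × 14 = 9.898 mm; L = 210 mm.
Weld metal: φR_n = 0.75 × 0.6 × 480 × 9.898 × 210 × 10⁻³ = 449 kN.
Base metal (shear rupture): φR_n = 0.75 × 0.6 × 490 × 16 × 210 × 10⁻³ = 740.9 kN.
Governing: weld metal.

φR_n ≈ 449 kN (weld metal governs)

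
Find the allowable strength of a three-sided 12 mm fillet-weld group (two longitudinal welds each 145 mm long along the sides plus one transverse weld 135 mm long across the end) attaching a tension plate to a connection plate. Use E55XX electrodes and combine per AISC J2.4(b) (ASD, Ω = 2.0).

E55XX → F_EXX = 550 MPa.
t_e = 0.707 × 12 = 8.484 mm.
R_nwl = 0.6 × 550 × 8.484 × 290 × 10⁻³ = 811.9 kN (longitudinal, 2 welds).
R_nwt = 0.6 × 550 × 8.484 × 135 × 10⁻³ = 378 kN (transverse, base value).
(i) R_nwl + R_nwt = 1190 kN; (ii) 0.85 R_nwl + 1.5 R_nwt = 1257 kN.
R_n = max = 1257 kN [governs: (ii)]; R_n/Ω = 628.5 kN.

R_n/Ω ≈ 629 kN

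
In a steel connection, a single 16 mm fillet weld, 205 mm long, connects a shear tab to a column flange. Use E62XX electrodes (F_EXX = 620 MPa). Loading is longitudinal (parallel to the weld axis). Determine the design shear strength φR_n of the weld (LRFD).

φR_n ≈ 647 kN

Effective throat t_e = 0.707 × 16 = 11.31 mm.
Total length L = 205 mm; A_we = 11.31 × 205 = 2319 mm².
F_nw = 0.6 F_EXX = 0.6 × 620 = 372 MPa.
φR_n = 0.75 × 372 × 2319 × 10⁻³ = 647 kN.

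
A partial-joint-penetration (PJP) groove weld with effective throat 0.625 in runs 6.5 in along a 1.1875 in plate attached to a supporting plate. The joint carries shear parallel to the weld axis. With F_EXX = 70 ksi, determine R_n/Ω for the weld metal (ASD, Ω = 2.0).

R_n/Ω ≈ 85.3 kips

Effective throat (given) t_e = 0.625 in.
A_we = 0.625 × 6.5 = 4.062 in².
F_nw = 0.6 F_EXX = 42 ksi.
R_n/Ω = (42 × 4.062) / 2.0 = 85.31 kips.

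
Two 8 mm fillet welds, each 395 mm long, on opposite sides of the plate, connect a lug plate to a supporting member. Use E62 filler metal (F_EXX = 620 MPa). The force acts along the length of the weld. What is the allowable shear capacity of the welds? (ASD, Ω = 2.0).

R_n/Ω ≈ 831 kN

Effective throat t_e = 0.707 × 8 = 5.656 mm.
Total length L = 790 mm; A_we = 5.656 × 790 = 4468 mm².
F_nw = 0.6 F_EXX = 0.6 × 620 = 372 MPa.
R_n = 372 × 4468 × 10⁻³ = 1662 kN; R_n/Ω = 1662/2.0 = 831.1 kN.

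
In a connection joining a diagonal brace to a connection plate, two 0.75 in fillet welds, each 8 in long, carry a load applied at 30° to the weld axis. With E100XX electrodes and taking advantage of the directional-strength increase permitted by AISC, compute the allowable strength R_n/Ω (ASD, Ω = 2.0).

E100XX → F_EXX = 100 ksi.
t_e = 0.707 × 0.75 = 0.5302 in; A_we = 0.5302 × 16 = 8.484 in².
Directional factor: 1.0 + 0.5 sin^1.5(30°) = 1.177.
F_nw = 0.6 × 100 × 1.177 = 70.61 ksi.
R_n/Ω = (70.61 × 8.484) / 2.0 = 299.5 kips.

R_n/Ω ≈ 300 kips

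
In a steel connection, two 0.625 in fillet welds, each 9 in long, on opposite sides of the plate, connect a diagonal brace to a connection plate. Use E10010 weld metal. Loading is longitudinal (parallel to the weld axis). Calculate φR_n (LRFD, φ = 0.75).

φR_n ≈ 358 kip

E100XX → F_EXX = 100 ksi.
Effective throat t_e = 0.707 × 0.625 = 0.4419 in.
Total length L = 18 in; A_we = 0.4419 × 18 = 7.954 in².
F_nw = 0.6 F_EXX = 0.6 × 100 = 60 ksi.
φR_n = 0.75 × 60 × 7.954 = 357.9 kip.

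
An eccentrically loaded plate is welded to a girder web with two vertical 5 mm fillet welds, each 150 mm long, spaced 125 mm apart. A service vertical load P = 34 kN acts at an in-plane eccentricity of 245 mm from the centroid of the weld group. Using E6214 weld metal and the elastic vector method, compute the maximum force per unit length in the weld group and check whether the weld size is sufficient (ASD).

f_max ≈ 548 N/mm; adequate

E62XX → F_EXX = 620 MPa.
Total weld length L_w = 300 mm. Treat welds as unit-width lines.
Polar moment about centroid: J = 2[d³/12 + d(b/2)²] = 2[150³/12 + 150×62.5²] = 1734000 mm³.
Direct shear f_v = P/L_w = 34×10³ / 300 = 113.3 N/mm (vertical).
Torsion M = P·e = 34×10³ × 245 = 8330000 N·mm.
Critical point at (x, y) = (62.5, 75) from centroid. f_tx = M·y/J = 360.2 N/mm; f_ty = M·x/J = 300.2 N/mm.
Resultant f_max = √[f_tx² + (f_v + f_ty)²] = √[360.2² + (113.3 + 300.2)²] = 548.4 N/mm.
Capacity per unit length: r_n/Ω = (1/2.0) × 0.6 × 620 × (0.707 × 5) = 657.5 N/mm.
548.4 ≤ 657.5 → adequate.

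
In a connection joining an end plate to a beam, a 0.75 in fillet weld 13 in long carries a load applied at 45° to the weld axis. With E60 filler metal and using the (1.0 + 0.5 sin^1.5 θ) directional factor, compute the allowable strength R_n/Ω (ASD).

R_n/Ω ≈ 161 kip

E60XX → F_EXX = 60 ksi.
t_e = 0.707 × 0.75 = 0.5302 in; A_we = 0.5302 × 13 = 6.893 in².
Directional factor: 1.0 + 0.5 sin^1.5(45°) = 1.297.
F_nw = 0.6 × 60 × 1.297 = 46.7 ksi.
R_n/Ω = (46.7 × 6.893) / 2.0 = 161 kip.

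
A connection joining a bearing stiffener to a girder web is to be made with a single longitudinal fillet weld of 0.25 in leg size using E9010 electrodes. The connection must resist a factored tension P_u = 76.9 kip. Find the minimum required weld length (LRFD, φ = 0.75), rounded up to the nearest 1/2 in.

L = 11 in

E90XX → F_EXX = 90 ksi.
Throat t_e = 0.707 × 0.25 = 0.1767 in.
φr_n = 0.75 × 0.6 × 90 × 0.1767 = 7.158 kip/in.
L_req = P_u / φr_n = 76.9 / 7.158 = 10.74 in total.
Round up → use L = 11 in.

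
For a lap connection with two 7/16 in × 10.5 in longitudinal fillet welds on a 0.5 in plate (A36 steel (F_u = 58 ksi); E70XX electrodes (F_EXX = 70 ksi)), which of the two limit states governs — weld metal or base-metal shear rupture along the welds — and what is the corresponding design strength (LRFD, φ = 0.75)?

t_e = 0.707 × 0.4375 = 0.3093 in; L = 21 in.
Weld metal: φR_n = 0.75 × 0.6 × 70 × 0.3093 × 21 = 204.6 kips.
Base metal (shear rupture): φR_n = 0.75 × 0.6 × 58 × 0.5 × 21 = 274 kips.
Governing: weld metal.

φR_n ≈ 205 kips (weld metal governs)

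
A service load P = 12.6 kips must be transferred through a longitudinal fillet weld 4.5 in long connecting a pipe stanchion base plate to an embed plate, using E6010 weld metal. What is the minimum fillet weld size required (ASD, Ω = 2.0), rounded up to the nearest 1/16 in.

E60XX → F_EXX = 60 ksi.
Total weld length L = 4.5 in.
Required throat t_e = P × Ω / (0.6 F_EXX × L) = 12.6 × 2.0 / (0.6 × 60 × 4.5) = 0.1556 in.
Required leg w = t_e / 0.707 = 0.22 in → use 1/4 in.

w = 1/4 in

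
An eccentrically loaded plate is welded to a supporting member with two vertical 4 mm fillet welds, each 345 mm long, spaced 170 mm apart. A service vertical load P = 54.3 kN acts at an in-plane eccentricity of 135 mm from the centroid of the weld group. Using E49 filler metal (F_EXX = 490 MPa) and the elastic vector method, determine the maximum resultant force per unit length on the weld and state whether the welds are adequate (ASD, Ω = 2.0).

Total weld length L_w = 690 mm. Treat welds as unit-width lines.
Polar moment about centroid: J = 2[d³/12 + d(b/2)²] = 2[345³/12 + 345×85²] = 11830000 mm³.
Direct shear f_v = P/L_w = 54.3×10³ / 690 = 78.7 N/mm (vertical).
Torsion M = P·e = 54.3×10³ × 135 = 7330500 N·mm.
Critical point at (x, y) = (85, 172.5) from centroid. f_tx = M·y/J = 106.9 N/mm; f_ty = M·x/J = 52.67 N/mm.
Resultant f_max = √[f_tx² + (f_v + f_ty)²] = √[106.9² + (78.7 + 52.67)²] = 169.4 N/mm.
Capacity per unit length: r_n/Ω = (1/2.0) × 0.6 × 490 × (0.707 × 4) = 415.7 N/mm.
169.4 ≤ 415.7 → adequate.

f_max ≈ 169 N/mm; adequate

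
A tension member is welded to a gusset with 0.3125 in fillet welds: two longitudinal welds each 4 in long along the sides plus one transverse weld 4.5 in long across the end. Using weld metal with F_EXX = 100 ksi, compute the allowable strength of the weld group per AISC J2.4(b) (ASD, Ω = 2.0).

t_e = 0.707 × 0.3125 = 0.2209 in.
R_nwl = 0.6 × 100 × 0.2209 × 8 = 106 kip (longitudinal, 2 welds).
R_nwt = 0.6 × 100 × 0.2209 × 4.5 = 59.65 kip (transverse, base value).
(i) R_nwl + R_nwt = 165.7 kip; (ii) 0.85 R_nwl + 1.5 R_nwt = 179.6 kip.
R_n = max = 179.6 kip [governs: (ii)]; R_n/Ω = 89.81 kip.

R_n/Ω ≈ 89.8 kip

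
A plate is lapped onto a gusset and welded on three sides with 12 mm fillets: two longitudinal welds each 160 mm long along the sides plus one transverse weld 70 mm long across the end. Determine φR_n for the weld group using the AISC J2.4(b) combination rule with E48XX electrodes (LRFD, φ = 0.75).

φR_n ≈ 715 kN

E48XX → F_EXX = 480 MPa.
t_e = 0.707 × 12 = 8.484 mm.
R_nwl = 0.6 × 480 × 8.484 × 320 × 10⁻³ = 781.9 kN (longitudinal, 2 welds).
R_nwt = 0.6 × 480 × 8.484 × 70 × 10⁻³ = 171 kN (transverse, base value).
(i) R_nwl + R_nwt = 952.9 kN; (ii) 0.85 R_nwl + 1.5 R_nwt = 921.2 kN.
R_n = max = 952.9 kN [governs: (i)]; φR_n = 714.7 kN.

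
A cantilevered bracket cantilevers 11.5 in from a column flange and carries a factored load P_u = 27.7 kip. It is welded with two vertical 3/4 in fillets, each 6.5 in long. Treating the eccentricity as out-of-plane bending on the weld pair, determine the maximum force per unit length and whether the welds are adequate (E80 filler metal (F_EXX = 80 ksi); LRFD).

f_max ≈ 22.7 kip/in; NOT adequate

L_w = 2 × 6.5 = 13 in; section modulus (unit throat) S = 2 × L²/6 = 14.08 in².
Direct shear f_v = P/L_w = 27.7/13 = 2.131 kip/in.
Moment M = P × e = 27.7 × 11.5 = 318.55 kip·in; bending f_b = M/S = 22.62 kip/in.
f_max = √(f_v² + f_b²) = √(2.131² + 22.62²) = 22.72 kip/in.
φr_n = 0.75 × 0.6 × 80 × (0.707 × 0.75) = 19.09 kip/in → NOT adequate.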